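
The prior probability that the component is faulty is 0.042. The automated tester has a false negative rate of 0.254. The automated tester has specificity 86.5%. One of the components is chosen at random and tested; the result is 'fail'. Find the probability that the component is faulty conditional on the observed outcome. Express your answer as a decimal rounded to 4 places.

Write H for 'the component is faulty'. Prior odds H:¬H = 0.042/0.958 = 0.043841. For the 'fail' outcome, the likelihood ratio is 0.746/0.135 = 5.5259.
Posterior odds = 0.043841 × 5.5259 = 0.24226, so P(H|E) = 0.24226/(1+0.24226) = 0.1950.

P(H | E) ≈ 0.1950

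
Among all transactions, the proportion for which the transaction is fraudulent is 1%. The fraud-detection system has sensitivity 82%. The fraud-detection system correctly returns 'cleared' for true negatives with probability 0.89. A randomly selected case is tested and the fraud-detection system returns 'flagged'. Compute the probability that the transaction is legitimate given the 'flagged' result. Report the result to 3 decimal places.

Write H for 'the transaction is fraudulent'. Prior odds H:¬H = 0.01/0.99 = 0.010101. For the 'flagged' outcome, the likelihood ratio is 0.82/0.11 = 7.4545.
Posterior odds = 0.010101 × 7.4545 = 0.075298, so P(H|E) = 0.075298/(1+0.075298) = 0.070. Then P(¬H|E) = 1 − 0.070 = 0.930.

P(¬H | E) ≈ 0.930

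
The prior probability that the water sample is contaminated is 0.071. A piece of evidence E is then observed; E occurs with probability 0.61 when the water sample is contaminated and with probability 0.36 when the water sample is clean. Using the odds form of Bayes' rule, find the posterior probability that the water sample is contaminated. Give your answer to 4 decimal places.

Posterior probability ≈ 0.1147

Prior odds = 0.071/(1−0.071) = 0.076426. In log-odds, ln(0.076426) = -2.5714.
Add log likelihood ratio: ln(1.6944) = 0.52735.
Posterior log-odds = -2.0441, so posterior odds = exp(-2.0441) = 0.12950. Converting, P(H|E) = 0.12950/1.1295 = 0.1147.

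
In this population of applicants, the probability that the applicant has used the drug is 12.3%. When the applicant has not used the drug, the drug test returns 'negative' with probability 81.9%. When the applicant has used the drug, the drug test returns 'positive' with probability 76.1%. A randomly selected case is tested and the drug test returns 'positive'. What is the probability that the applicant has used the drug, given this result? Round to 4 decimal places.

Write H for 'the applicant has used the drug'. Prior odds H:¬H = 0.123/0.877 = 0.14025. For the 'positive' outcome, the likelihood ratio is 0.761/0.181 = 4.2044.
Posterior odds = 0.14025 × 4.2044 = 0.58967, so P(H|E) = 0.58967/(1+0.58967) = 0.3709.

P(H | E) ≈ 0.3709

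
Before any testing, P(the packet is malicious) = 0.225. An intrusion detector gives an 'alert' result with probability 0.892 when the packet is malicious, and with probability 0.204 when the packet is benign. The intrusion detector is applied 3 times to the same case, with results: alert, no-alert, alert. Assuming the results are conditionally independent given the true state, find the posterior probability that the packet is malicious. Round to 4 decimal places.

Posterior P(H) ≈ 0.4296

With H the event that the packet is malicious, the joint likelihood of the observed sequence is P(data|H) = 0.892·0.108·0.892 = 0.085932 and P(data|¬H) = 0.204·0.796·0.204 = 0.033126.
Bayes: P(H|data) = 0.225·0.085932 / (0.225·0.085932 + 0.775·0.033126) = 0.019335/0.045008 = 0.4296.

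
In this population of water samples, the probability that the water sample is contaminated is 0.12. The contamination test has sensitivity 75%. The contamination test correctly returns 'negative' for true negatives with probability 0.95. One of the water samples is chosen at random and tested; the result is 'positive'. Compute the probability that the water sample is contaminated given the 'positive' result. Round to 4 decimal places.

Write H for 'the water sample is contaminated'. Prior odds H:¬H = 0.12/0.88 = 0.13636. For the 'positive' outcome, the likelihood ratio is 0.75/0.05 = 15.000.
Posterior odds = 0.13636 × 15.000 = 2.0455, so P(H|E) = 2.0455/(1+2.0455) = 0.6716.

P(H | E) ≈ 0.6716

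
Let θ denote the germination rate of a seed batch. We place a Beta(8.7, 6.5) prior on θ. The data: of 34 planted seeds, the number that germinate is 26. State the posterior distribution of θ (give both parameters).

Observing 26 successes and 8 failures updates Beta(8.7, 6.5) by adding the success and failure counts to the two shape parameters: α = 8.7+26 = 34.7, β = 6.5+8 = 14.5.

Posterior: Beta(34.7, 14.5)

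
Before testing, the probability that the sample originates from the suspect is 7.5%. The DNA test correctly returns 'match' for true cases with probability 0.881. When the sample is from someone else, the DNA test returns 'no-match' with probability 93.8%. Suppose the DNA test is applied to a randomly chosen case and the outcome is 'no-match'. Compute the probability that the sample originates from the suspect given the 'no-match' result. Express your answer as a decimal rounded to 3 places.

P(H | E) ≈ 0.010

Let H be the event that the sample originates from the suspect. P(H) = 0.075, so P(¬H) = 0.925. With E the 'no-match' result, P(E|H) = 0.119 and P(E|¬H) = 0.938.
P(E) = 0.119·0.075 + 0.938·0.925 = 0.0089250 + 0.86765 = 0.87657.
By Bayes' theorem, P(H|E) = 0.0089250 / 0.87657 = 0.010.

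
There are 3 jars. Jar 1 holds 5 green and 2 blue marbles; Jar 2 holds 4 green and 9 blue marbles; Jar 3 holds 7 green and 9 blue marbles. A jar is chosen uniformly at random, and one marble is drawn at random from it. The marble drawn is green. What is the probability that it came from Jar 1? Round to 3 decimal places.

Tabulate prior·likelihood by source: [1] prior 0.333333, lik 0.7143, product 0.2381; [2] prior 0.333333, lik 0.3077, product 0.1026; [3] prior 0.333333, lik 0.4375, product 0.1458.
Normalizing constant = 0.48649; the posterior for Jar 1 is its product over the sum, 0.2381/0.48649 = 0.489.

Posterior probability ≈ 0.489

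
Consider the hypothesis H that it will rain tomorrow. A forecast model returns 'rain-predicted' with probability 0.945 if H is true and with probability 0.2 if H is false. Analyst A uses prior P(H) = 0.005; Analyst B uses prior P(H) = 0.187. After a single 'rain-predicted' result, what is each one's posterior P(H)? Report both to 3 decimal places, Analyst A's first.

Analyst A: 0.023; Analyst B: 0.521

P('+'|H) = 0.945, P('+'|¬H) = 0.2.
Analyst A: numerator 0.945·0.005 = 0.0047250; evidence = 0.0047250+0.2·0.995 = 0.20373; posterior = 0.023.
Analyst B: numerator 0.945·0.187 = 0.17671; evidence = 0.17671+0.2·0.813 = 0.33931; posterior = 0.521.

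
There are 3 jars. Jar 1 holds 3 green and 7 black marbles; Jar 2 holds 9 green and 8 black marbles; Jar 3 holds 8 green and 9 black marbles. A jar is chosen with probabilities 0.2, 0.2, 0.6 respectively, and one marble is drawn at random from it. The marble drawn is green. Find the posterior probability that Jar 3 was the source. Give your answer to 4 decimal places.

P(green|Jar 1) = 0.3; P(green|Jar 2) = 0.5294; P(green|Jar 3) = 0.4706.
Prior × likelihood for each source: 0.2·0.3=0.06000, 0.2·0.5294=0.1059, 0.6·0.4706=0.2824. Summing gives P(green) = 0.44824.
P(Jar 3 | green) = 0.2824 / 0.44824 = 0.6299.

Posterior probability ≈ 0.6299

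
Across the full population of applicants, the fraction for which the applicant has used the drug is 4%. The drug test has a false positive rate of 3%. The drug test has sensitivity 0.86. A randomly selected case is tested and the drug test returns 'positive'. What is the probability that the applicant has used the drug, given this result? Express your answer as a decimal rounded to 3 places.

Let H be the event that the applicant has used the drug. P(H) = 0.04, so P(¬H) = 0.96. With E the 'positive' result, P(E|H) = 0.86 and P(E|¬H) = 0.03.
P(E) = 0.86·0.04 + 0.03·0.96 = 0.034400 + 0.028800 = 0.063200.
By Bayes' theorem, P(H|E) = 0.034400 / 0.063200 = 0.544.

P(H | E) ≈ 0.544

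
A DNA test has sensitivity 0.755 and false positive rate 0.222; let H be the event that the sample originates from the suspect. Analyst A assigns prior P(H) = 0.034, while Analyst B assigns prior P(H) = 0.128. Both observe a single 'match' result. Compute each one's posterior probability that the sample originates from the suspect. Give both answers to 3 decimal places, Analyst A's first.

The likelihood ratio for a 'match' result is 0.755/0.222 = 3.4009.
Analyst A: prior odds 0.034/0.966 = 0.035197; posterior odds 0.11970; posterior probability 0.107.
Analyst B: prior odds 0.128/0.872 = 0.14679; posterior odds 0.49921; posterior probability 0.333.

Analyst A: 0.107; Analyst B: 0.333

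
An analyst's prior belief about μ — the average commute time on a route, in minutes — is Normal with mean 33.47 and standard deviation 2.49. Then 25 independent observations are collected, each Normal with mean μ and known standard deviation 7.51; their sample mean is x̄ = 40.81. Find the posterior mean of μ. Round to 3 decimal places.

Posterior mean ≈ 38.852

With known σ, the Normal prior is conjugate. Weight on the data is w = (n/σ²)/(n/σ² + 1/τ₀²) = 0.443262/(0.443262+0.161288) = 0.73321.
Posterior mean = w·x̄ + (1−w)·μ₀ = 0.73321·40.81 + 0.26679·33.47 = 38.852.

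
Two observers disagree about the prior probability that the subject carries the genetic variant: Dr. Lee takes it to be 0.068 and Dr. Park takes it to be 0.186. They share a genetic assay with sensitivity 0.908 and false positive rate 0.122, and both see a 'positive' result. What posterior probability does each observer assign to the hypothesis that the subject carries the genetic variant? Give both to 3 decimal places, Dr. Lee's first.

Dr. Lee: 0.352; Dr. Park: 0.630

The likelihood ratio for a 'positive' result is 0.908/0.122 = 7.4426.
Dr. Lee: prior odds 0.068/0.932 = 0.072961; posterior odds 0.54302; posterior probability 0.352.
Dr. Park: prior odds 0.186/0.814 = 0.22850; posterior odds 1.7006; posterior probability 0.630.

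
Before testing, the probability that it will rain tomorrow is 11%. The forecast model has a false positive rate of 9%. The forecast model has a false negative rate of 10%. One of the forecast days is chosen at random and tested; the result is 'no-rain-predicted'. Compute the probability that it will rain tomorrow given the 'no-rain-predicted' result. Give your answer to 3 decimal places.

Write H for 'it will rain tomorrow'. Prior odds H:¬H = 0.11/0.89 = 0.12360. For the 'no-rain-predicted' outcome, the likelihood ratio is 0.1/0.91 = 0.10989.
Posterior odds = 0.12360 × 0.10989 = 0.013582, so P(H|E) = 0.013582/(1+0.013582) = 0.013.

P(H | E) ≈ 0.013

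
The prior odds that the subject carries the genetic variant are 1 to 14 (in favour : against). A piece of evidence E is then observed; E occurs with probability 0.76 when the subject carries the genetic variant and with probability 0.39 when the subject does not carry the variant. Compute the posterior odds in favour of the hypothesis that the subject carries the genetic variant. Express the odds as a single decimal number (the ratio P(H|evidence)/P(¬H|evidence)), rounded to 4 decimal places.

Prior odds = 1/14 = 0.071429.
Likelihood ratio for E = 0.76/0.39 = 1.9487.
Posterior odds = prior odds × LR = 0.13919.

Posterior odds ≈ 0.1392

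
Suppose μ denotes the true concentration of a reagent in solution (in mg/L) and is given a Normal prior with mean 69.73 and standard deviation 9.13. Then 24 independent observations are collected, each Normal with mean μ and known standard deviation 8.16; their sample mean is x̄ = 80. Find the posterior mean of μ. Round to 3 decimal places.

With known σ, the Normal prior is conjugate. Weight on the data is w = (n/σ²)/(n/σ² + 1/τ₀²) = 0.360438/(0.360438+0.0119966) = 0.96779.
Posterior mean = w·x̄ + (1−w)·μ₀ = 0.96779·80 + 0.032211·69.73 = 79.669.

Posterior mean ≈ 79.669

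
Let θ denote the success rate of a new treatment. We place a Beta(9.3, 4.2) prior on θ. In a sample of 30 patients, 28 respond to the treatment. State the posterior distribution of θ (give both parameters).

Posterior: Beta(37.3, 6.2)

Observing 28 successes and 2 failures updates Beta(9.3, 4.2) by adding the success and failure counts to the two shape parameters: α = 9.3+28 = 37.3, β = 4.2+2 = 6.2.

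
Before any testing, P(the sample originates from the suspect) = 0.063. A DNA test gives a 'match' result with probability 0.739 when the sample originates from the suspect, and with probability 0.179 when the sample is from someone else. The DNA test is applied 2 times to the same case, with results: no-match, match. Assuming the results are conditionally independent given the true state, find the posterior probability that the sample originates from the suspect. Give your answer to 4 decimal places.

Posterior P(H) ≈ 0.0811

Let H be the event that the sample originates from the suspect; start with P(H) = 0.063. P('match'|H) = 0.739, P('match'|¬H) = 0.179.
Update on result 1 ('no-match'): P(H) ← 0.261·0.0630 / (0.261·0.0630 + 0.821·0.9370) = 0.016443/0.78572 = 0.0209.
Update on result 2 ('match'): P(H) ← 0.739·0.0209 / (0.739·0.0209 + 0.179·0.9791) = 0.015465/0.19072 = 0.0811.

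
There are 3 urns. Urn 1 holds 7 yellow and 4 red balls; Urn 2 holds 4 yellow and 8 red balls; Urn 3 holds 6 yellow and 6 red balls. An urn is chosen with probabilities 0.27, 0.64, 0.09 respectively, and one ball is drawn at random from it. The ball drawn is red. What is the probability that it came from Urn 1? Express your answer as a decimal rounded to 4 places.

Posterior probability ≈ 0.1723

Tabulate prior·likelihood by source: [1] prior 0.27, lik 0.3636, product 0.09818; [2] prior 0.64, lik 0.6667, product 0.4267; [3] prior 0.09, lik 0.5, product 0.04500.
Normalizing constant = 0.56985; the posterior for Urn 1 is its product over the sum, 0.09818/0.56985 = 0.1723.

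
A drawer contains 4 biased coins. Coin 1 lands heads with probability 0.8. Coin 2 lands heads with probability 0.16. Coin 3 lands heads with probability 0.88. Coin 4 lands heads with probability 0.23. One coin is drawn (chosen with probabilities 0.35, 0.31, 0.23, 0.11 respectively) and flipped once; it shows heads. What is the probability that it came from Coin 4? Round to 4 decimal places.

P(heads|C1) = 0.8; P(heads|C2) = 0.16; P(heads|C3) = 0.88; P(heads|C4) = 0.23.
Prior × likelihood for each source: 0.35·0.8=0.2800, 0.31·0.16=0.04960, 0.23·0.88=0.2024, 0.11·0.23=0.02530. Summing gives P(heads) = 0.55730.
P(Coin 4 | heads) = 0.02530 / 0.55730 = 0.0454.

Posterior probability ≈ 0.0454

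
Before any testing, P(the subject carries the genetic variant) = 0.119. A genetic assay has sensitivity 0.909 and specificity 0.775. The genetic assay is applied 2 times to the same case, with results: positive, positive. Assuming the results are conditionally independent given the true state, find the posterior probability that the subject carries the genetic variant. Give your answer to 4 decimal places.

Posterior P(H) ≈ 0.6880

With H the event that the subject carries the genetic variant, the joint likelihood of the observed sequence is P(data|H) = 0.909·0.909 = 0.82628 and P(data|¬H) = 0.225·0.225 = 0.050625.
Bayes: P(H|data) = 0.119·0.82628 / (0.119·0.82628 + 0.881·0.050625) = 0.098327/0.14293 = 0.6880.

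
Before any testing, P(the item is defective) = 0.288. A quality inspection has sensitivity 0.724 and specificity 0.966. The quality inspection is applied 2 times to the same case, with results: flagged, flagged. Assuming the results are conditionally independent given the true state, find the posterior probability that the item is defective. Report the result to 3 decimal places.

With H the event that the item is defective, the joint likelihood of the observed sequence is P(data|H) = 0.724·0.724 = 0.52418 and P(data|¬H) = 0.034·0.034 = 0.0011560.
Bayes: P(H|data) = 0.288·0.52418 / (0.288·0.52418 + 0.712·0.0011560) = 0.15096/0.15179 = 0.9946.

Posterior P(H) ≈ 0.995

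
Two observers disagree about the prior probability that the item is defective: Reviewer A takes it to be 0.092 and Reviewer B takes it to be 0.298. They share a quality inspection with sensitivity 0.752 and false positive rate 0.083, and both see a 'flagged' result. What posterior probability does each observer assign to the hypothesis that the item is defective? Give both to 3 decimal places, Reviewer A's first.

Reviewer A: 0.479; Reviewer B: 0.794

The likelihood ratio for a 'flagged' result is 0.752/0.083 = 9.0602.
Reviewer A: prior odds 0.092/0.908 = 0.10132; posterior odds 0.91800; posterior probability 0.479.
Reviewer B: prior odds 0.298/0.702 = 0.42450; posterior odds 3.8461; posterior probability 0.794.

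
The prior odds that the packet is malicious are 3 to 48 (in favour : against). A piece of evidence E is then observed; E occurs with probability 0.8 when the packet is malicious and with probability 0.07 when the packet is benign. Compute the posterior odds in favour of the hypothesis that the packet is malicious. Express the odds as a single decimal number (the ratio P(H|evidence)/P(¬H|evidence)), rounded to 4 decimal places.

Posterior odds ≈ 0.7143

Prior odds = 3/48 = 0.062500. In log-odds, ln(0.062500) = -2.7726.
Add log likelihood ratio: ln(11.429) = 2.4361.
Posterior log-odds = -0.33647, so posterior odds = exp(-0.33647) = 0.71429.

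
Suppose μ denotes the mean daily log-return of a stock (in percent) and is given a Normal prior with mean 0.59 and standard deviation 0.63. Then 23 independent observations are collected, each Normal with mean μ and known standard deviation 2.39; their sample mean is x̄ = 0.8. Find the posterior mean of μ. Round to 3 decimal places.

Prior precision 1/τ₀² = 1/0.63² = 2.51953; data precision n/σ² = 23/2.39² = 4.02654.
Posterior precision = 2.51953 + 4.02654 = 6.54607.
Posterior mean = (2.51953·0.59 + 4.02654·0.8) / 6.54607 = 0.719.

Posterior mean ≈ 0.719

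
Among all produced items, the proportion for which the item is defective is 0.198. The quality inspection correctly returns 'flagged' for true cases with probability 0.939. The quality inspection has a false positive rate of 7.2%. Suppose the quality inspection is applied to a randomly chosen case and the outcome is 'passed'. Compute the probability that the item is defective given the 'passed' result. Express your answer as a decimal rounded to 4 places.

Write H for 'the item is defective'. Prior odds H:¬H = 0.198/0.802 = 0.24688. For the 'passed' outcome, the likelihood ratio is 0.061/0.928 = 0.065733.
Posterior odds = 0.24688 × 0.065733 = 0.016228, so P(H|E) = 0.016228/(1+0.016228) = 0.0160.

P(H | E) ≈ 0.0160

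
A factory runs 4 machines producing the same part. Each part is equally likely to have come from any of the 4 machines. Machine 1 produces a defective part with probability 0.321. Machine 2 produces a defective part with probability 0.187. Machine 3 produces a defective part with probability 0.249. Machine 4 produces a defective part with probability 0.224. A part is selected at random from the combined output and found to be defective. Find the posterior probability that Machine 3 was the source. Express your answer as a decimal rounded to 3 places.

P(defective|M1) = 0.321; P(defective|M2) = 0.187; P(defective|M3) = 0.249; P(defective|M4) = 0.224.
Prior × likelihood for each source: 0.25·0.321=0.08025, 0.25·0.187=0.04675, 0.25·0.249=0.06225, 0.25·0.224=0.05600. Summing gives P(defective) = 0.24525.
P(Machine 3 | defective) = 0.06225 / 0.24525 = 0.254.

Posterior probability ≈ 0.254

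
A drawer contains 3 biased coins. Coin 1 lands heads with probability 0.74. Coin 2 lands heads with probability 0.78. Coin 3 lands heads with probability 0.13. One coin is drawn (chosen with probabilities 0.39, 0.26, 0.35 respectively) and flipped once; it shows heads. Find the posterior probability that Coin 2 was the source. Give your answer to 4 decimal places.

Posterior probability ≈ 0.3777

P(heads|C1) = 0.74; P(heads|C2) = 0.78; P(heads|C3) = 0.13.
Prior × likelihood for each source: 0.39·0.74=0.2886, 0.26·0.78=0.2028, 0.35·0.13=0.04550. Summing gives P(heads) = 0.53690.
P(Coin 2 | heads) = 0.2028 / 0.53690 = 0.3777.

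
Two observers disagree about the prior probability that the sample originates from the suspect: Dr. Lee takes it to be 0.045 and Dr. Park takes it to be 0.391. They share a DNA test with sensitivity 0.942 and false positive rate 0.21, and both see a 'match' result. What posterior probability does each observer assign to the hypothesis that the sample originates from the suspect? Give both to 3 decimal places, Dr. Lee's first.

Dr. Lee: 0.174; Dr. Park: 0.742

The likelihood ratio for a 'match' result is 0.942/0.21 = 4.4857.
Dr. Lee: prior odds 0.045/0.955 = 0.047120; posterior odds 0.21137; posterior probability 0.174.
Dr. Park: prior odds 0.391/0.609 = 0.64204; posterior odds 2.8800; posterior probability 0.742.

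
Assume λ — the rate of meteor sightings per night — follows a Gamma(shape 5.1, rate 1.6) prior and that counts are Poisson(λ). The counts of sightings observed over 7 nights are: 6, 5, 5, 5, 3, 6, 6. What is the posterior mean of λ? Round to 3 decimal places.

Posterior mean ≈ 4.779

The Poisson likelihood adds the total count to the shape and the number of exposure periods to the rate. Here ∑xᵢ = 36 and n = 7, so shape 5.1→41.1 and rate 1.6→8.6.
Posterior mean = shape/rate = 41.1/8.6 = 4.779.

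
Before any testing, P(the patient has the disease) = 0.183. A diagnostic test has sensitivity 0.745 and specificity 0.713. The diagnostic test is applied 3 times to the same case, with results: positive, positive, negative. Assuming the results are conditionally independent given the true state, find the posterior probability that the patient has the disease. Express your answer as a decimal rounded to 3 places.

Posterior P(H) ≈ 0.351

With H the event that the patient has the disease, the joint likelihood of the observed sequence is P(data|H) = 0.745·0.745·0.255 = 0.14153 and P(data|¬H) = 0.287·0.287·0.713 = 0.058729.
Bayes: P(H|data) = 0.183·0.14153 / (0.183·0.14153 + 0.817·0.058729) = 0.025900/0.073882 = 0.3506.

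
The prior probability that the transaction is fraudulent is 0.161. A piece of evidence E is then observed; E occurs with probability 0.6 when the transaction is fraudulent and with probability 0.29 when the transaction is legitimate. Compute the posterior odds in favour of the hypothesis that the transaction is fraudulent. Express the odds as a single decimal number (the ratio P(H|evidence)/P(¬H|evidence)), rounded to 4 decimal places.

Prior odds = 0.161/(1−0.161) = 0.19190. In log-odds, ln(0.19190) = -1.6508.
Add log likelihood ratio: ln(2.0690) = 0.72705.
Posterior log-odds = -0.92376, so posterior odds = exp(-0.92376) = 0.39702.

Posterior odds ≈ 0.3970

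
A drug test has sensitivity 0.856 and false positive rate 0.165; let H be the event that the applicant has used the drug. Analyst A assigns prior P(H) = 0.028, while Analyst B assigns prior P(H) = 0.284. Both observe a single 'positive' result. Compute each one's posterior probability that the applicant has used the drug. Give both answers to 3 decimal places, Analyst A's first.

The likelihood ratio for a 'positive' result is 0.856/0.165 = 5.1879.
Analyst A: prior odds 0.028/0.972 = 0.028807; posterior odds 0.14945; posterior probability 0.130.
Analyst B: prior odds 0.284/0.716 = 0.39665; posterior odds 2.0578; posterior probability 0.673.

Analyst A: 0.130; Analyst B: 0.673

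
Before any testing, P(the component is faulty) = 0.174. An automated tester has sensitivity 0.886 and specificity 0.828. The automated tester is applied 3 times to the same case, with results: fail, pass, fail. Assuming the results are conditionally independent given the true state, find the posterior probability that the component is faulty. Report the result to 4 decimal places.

Let H be the event that the component is faulty; start with P(H) = 0.174. P('fail'|H) = 0.886, P('fail'|¬H) = 0.172.
Update on result 1 ('fail'): P(H) ← 0.886·0.1740 / (0.886·0.1740 + 0.172·0.8260) = 0.15416/0.29624 = 0.5204.
Update on result 2 ('pass'): P(H) ← 0.114·0.5204 / (0.114·0.5204 + 0.828·0.4796) = 0.059327/0.45643 = 0.1300.
Update on result 3 ('fail'): P(H) ← 0.886·0.1300 / (0.886·0.1300 + 0.172·0.8700) = 0.11516/0.26481 = 0.4349.

Posterior P(H) ≈ 0.4349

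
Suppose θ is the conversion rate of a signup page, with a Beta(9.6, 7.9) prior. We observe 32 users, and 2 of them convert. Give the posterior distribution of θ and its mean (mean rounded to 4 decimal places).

The binomial likelihood is conjugate to the Beta prior: with 2 successes and 30 failures, the posterior is Beta(9.6+2, 7.9+30) = Beta(11.6, 37.9).
Posterior mean = α/(α+β) = 11.6/49.5 = 0.2343.

Posterior: Beta(11.6, 37.9); mean ≈ 0.2343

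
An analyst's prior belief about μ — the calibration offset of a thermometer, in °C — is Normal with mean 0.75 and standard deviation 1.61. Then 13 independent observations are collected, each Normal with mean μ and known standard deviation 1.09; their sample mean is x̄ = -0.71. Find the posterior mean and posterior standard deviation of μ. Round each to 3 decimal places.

With known σ, the Normal prior is conjugate. Weight on the data is w = (n/σ²)/(n/σ² + 1/τ₀²) = 10.9418/(10.9418+0.385788) = 0.96594.
Posterior mean = w·x̄ + (1−w)·μ₀ = 0.96594·-0.71 + 0.034057·0.75 = -0.660. Posterior variance = 1/(10.9418+0.385788) = 0.0882797, so SD = 0.297.

Posterior mean ≈ -0.660; posterior SD ≈ 0.297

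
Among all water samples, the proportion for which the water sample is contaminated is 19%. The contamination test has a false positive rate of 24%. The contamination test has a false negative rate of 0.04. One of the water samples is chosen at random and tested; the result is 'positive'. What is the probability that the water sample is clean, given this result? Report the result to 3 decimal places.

P(¬H | E) ≈ 0.516

Write H for 'the water sample is contaminated'. Prior odds H:¬H = 0.19/0.81 = 0.23457. For the 'positive' outcome, the likelihood ratio is 0.96/0.24 = 4.0000.
Posterior odds = 0.23457 × 4.0000 = 0.93827, so P(H|E) = 0.93827/(1+0.93827) = 0.484. Then P(¬H|E) = 1 − 0.484 = 0.516.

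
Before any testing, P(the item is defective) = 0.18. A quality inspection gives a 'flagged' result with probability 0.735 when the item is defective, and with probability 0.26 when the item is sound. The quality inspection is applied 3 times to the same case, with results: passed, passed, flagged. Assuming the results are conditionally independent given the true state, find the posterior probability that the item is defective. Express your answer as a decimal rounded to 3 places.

Let H be the event that the item is defective; start with P(H) = 0.18. P('flagged'|H) = 0.735, P('flagged'|¬H) = 0.26.
Update on result 1 ('passed'): P(H) ← 0.265·0.1800 / (0.265·0.1800 + 0.74·0.8200) = 0.047700/0.65450 = 0.0729.
Update on result 2 ('passed'): P(H) ← 0.265·0.0729 / (0.265·0.0729 + 0.74·0.9271) = 0.019313/0.70538 = 0.0274.
Update on result 3 ('flagged'): P(H) ← 0.735·0.0274 / (0.735·0.0274 + 0.26·0.9726) = 0.020124/0.27301 = 0.0737.

Posterior P(H) ≈ 0.074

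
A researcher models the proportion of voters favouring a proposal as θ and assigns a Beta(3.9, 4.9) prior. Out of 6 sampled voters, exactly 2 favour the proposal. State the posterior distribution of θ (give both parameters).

Posterior: Beta(5.9, 8.9)

Observing 2 successes and 4 failures updates Beta(3.9, 4.9) by adding the success and failure counts to the two shape parameters: α = 3.9+2 = 5.9, β = 4.9+4 = 8.9.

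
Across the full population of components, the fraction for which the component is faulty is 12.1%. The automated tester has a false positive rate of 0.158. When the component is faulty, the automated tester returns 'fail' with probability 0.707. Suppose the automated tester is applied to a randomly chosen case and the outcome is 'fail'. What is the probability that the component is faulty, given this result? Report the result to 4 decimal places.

Let H be the event that the component is faulty. P(H) = 0.121, so P(¬H) = 0.879. With E the 'fail' result, P(E|H) = 0.707 and P(E|¬H) = 0.158.
P(E) = 0.707·0.121 + 0.158·0.879 = 0.085547 + 0.13888 = 0.22443.
By Bayes' theorem, P(H|E) = 0.085547 / 0.22443 = 0.3812.

P(H | E) ≈ 0.3812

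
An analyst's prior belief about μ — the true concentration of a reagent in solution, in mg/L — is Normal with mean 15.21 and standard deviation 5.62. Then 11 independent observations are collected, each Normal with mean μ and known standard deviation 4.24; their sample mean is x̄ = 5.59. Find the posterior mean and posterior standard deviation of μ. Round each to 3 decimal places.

With known σ, the Normal prior is conjugate. Weight on the data is w = (n/σ²)/(n/σ² + 1/τ₀²) = 0.611873/(0.611873+0.0316612) = 0.95080.
Posterior mean = w·x̄ + (1−w)·μ₀ = 0.95080·5.59 + 0.049199·15.21 = 6.063. Posterior variance = 1/(0.611873+0.0316612) = 1.55392, so SD = 1.247.

Posterior mean ≈ 6.063; posterior SD ≈ 1.247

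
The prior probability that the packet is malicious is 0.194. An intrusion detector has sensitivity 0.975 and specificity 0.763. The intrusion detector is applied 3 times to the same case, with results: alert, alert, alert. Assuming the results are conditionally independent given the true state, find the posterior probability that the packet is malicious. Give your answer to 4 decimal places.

Let H be the event that the packet is malicious; start with P(H) = 0.194. P('alert'|H) = 0.975, P('alert'|¬H) = 0.237.
Update on result 1 ('alert'): P(H) ← 0.975·0.1940 / (0.975·0.1940 + 0.237·0.8060) = 0.18915/0.38017 = 0.4975.
Update on result 2 ('alert'): P(H) ← 0.975·0.4975 / (0.975·0.4975 + 0.237·0.5025) = 0.48510/0.60418 = 0.8029.
Update on result 3 ('alert'): P(H) ← 0.975·0.8029 / (0.975·0.8029 + 0.237·0.1971) = 0.78283/0.82954 = 0.9437.

Posterior P(H) ≈ 0.9437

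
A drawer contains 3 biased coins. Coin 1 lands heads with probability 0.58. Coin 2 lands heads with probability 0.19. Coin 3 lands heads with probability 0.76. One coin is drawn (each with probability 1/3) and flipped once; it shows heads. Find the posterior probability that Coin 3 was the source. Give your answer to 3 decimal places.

Posterior probability ≈ 0.497

P(heads|C1) = 0.58; P(heads|C2) = 0.19; P(heads|C3) = 0.76.
Prior × likelihood for each source: 0.333333·0.58=0.1933, 0.333333·0.19=0.06333, 0.333333·0.76=0.2533. Summing gives P(heads) = 0.51000.
P(Coin 3 | heads) = 0.2533 / 0.51000 = 0.497.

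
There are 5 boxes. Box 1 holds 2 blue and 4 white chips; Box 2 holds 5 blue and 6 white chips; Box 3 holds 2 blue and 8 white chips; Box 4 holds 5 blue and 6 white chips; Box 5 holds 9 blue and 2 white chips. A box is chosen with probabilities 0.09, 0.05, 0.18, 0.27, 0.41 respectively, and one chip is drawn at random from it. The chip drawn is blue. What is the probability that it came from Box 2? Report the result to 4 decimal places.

P(blue|Box 1) = 0.3333; P(blue|Box 2) = 0.4545; P(blue|Box 3) = 0.2; P(blue|Box 4) = 0.4545; P(blue|Box 5) = 0.8182.
Prior × likelihood for each source: 0.09·0.3333=0.03000, 0.05·0.4545=0.02273, 0.18·0.2=0.03600, 0.27·0.4545=0.1227, 0.41·0.8182=0.3355. Summing gives P(blue) = 0.54691.
P(Box 2 | blue) = 0.02273 / 0.54691 = 0.0416.

Posterior probability ≈ 0.0416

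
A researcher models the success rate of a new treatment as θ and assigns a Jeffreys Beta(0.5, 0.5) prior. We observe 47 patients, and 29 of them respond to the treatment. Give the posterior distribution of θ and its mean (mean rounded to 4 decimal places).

Observing 29 successes and 18 failures updates Beta(0.5, 0.5) by adding the success and failure counts to the two shape parameters: α = 0.5+29 = 29.5, β = 0.5+18 = 18.5.
E[θ | data] = 29.5/(29.5+18.5) = 0.6146.

Posterior: Beta(29.5, 18.5); mean ≈ 0.6146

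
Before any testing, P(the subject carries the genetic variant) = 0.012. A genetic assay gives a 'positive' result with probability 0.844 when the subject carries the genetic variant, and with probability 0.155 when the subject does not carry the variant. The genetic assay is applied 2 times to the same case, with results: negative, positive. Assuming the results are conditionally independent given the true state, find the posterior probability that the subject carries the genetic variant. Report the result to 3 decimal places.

Posterior P(H) ≈ 0.012

Let H be the event that the subject carries the genetic variant; start with P(H) = 0.012. P('positive'|H) = 0.844, P('positive'|¬H) = 0.155.
Update on result 1 ('negative'): P(H) ← 0.156·0.0120 / (0.156·0.0120 + 0.845·0.9880) = 0.0018720/0.83673 = 0.0022.
Update on result 2 ('positive'): P(H) ← 0.844·0.0022 / (0.844·0.0022 + 0.155·0.9978) = 0.0018883/0.15654 = 0.0121.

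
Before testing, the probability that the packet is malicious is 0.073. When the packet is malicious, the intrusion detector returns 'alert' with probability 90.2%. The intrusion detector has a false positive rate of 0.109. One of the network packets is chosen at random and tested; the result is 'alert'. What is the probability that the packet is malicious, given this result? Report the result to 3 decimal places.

Write H for 'the packet is malicious'. Prior odds H:¬H = 0.073/0.927 = 0.078749. For the 'alert' outcome, the likelihood ratio is 0.902/0.109 = 8.2752.
Posterior odds = 0.078749 × 8.2752 = 0.65166, so P(H|E) = 0.65166/(1+0.65166) = 0.395.

P(H | E) ≈ 0.395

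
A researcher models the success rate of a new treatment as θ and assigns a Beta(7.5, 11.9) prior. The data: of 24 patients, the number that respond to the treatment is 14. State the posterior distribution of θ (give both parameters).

Posterior: Beta(21.5, 21.9)

The binomial likelihood is conjugate to the Beta prior: with 14 successes and 10 failures, the posterior is Beta(7.5+14, 11.9+10) = Beta(21.5, 21.9).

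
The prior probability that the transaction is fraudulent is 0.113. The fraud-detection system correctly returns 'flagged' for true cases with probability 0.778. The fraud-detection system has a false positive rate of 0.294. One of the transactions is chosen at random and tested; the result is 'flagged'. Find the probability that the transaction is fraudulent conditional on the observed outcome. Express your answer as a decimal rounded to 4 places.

P(H | E) ≈ 0.2521

Write H for 'the transaction is fraudulent'. Prior odds H:¬H = 0.113/0.887 = 0.12740. For the 'flagged' outcome, the likelihood ratio is 0.778/0.294 = 2.6463.
Posterior odds = 0.12740 × 2.6463 = 0.33712, so P(H|E) = 0.33712/(1+0.33712) = 0.2521.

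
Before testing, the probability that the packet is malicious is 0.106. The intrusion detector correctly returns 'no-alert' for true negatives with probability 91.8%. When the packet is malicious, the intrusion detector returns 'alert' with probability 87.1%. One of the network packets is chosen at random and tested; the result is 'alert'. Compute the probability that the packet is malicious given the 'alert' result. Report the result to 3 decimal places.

P(H | E) ≈ 0.557

Let H be the event that the packet is malicious. P(H) = 0.106, so P(¬H) = 0.894. With E the 'alert' result, P(E|H) = 0.871 and P(E|¬H) = 0.082.
P(E) = 0.871·0.106 + 0.082·0.894 = 0.092326 + 0.073308 = 0.16563.
By Bayes' theorem, P(H|E) = 0.092326 / 0.16563 = 0.557.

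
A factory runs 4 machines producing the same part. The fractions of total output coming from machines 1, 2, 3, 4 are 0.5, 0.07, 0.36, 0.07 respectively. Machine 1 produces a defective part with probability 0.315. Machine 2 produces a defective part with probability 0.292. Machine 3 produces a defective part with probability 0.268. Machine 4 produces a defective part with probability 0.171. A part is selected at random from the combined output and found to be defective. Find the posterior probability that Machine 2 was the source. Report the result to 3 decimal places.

Posterior probability ≈ 0.071

P(defective|M1) = 0.315; P(defective|M2) = 0.292; P(defective|M3) = 0.268; P(defective|M4) = 0.171.
Prior × likelihood for each source: 0.5·0.315=0.1575, 0.07·0.292=0.02044, 0.36·0.268=0.09648, 0.07·0.171=0.01197. Summing gives P(defective) = 0.28639.
P(Machine 2 | defective) = 0.02044 / 0.28639 = 0.071.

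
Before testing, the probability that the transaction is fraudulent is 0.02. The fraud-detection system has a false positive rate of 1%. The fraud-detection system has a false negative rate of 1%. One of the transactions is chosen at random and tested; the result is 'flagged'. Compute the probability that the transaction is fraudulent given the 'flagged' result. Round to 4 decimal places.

P(H | E) ≈ 0.6689

Write H for 'the transaction is fraudulent'. Prior odds H:¬H = 0.02/0.98 = 0.020408. For the 'flagged' outcome, the likelihood ratio is 0.99/0.01 = 99.000.
Posterior odds = 0.020408 × 99.000 = 2.0204, so P(H|E) = 2.0204/(1+2.0204) = 0.6689.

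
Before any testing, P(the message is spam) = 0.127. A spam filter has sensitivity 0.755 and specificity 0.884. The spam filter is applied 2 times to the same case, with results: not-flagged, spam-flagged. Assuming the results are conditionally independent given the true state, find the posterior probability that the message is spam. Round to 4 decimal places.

With H the event that the message is spam, the joint likelihood of the observed sequence is P(data|H) = 0.245·0.755 = 0.18498 and P(data|¬H) = 0.884·0.116 = 0.10254.
Bayes: P(H|data) = 0.127·0.18498 / (0.127·0.18498 + 0.873·0.10254) = 0.023492/0.11301 = 0.2079.

Posterior P(H) ≈ 0.2079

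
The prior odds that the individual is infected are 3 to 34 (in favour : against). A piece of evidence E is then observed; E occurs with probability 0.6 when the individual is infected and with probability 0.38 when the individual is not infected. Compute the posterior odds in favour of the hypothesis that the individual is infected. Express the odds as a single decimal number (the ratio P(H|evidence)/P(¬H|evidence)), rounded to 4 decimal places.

Prior odds = 3/34 = 0.088235.
Likelihood ratio for E = 0.6/0.38 = 1.5789.
Posterior odds = prior odds × LR = 0.13932.

Posterior odds ≈ 0.1393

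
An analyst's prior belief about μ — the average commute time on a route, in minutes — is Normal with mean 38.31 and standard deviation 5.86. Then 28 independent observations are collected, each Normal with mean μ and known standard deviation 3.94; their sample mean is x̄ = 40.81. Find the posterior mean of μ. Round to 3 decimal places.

Prior precision 1/τ₀² = 1/5.86² = 0.0291209; data precision n/σ² = 28/3.94² = 1.80371.
Posterior precision = 0.0291209 + 1.80371 = 1.83283.
Posterior mean = (0.0291209·38.31 + 1.80371·40.81) / 1.83283 = 40.770.

Posterior mean ≈ 40.770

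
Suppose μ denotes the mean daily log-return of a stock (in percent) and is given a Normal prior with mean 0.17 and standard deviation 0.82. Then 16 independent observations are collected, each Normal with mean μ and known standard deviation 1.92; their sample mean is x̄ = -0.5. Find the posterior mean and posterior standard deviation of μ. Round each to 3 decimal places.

Posterior mean ≈ -0.329; posterior SD ≈ 0.414

With known σ, the Normal prior is conjugate. Weight on the data is w = (n/σ²)/(n/σ² + 1/τ₀²) = 4.34028/(4.34028+1.48721) = 0.74479.
Posterior mean = w·x̄ + (1−w)·μ₀ = 0.74479·-0.5 + 0.25521·0.17 = -0.329. Posterior variance = 1/(4.34028+1.48721) = 0.171601, so SD = 0.414.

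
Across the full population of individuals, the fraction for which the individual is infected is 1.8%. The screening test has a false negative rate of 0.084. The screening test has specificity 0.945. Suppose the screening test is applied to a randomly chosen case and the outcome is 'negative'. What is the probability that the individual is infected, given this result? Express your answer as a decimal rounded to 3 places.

Let H be the event that the individual is infected. P(H) = 0.018, so P(¬H) = 0.982. With E the 'negative' result, P(E|H) = 0.084 and P(E|¬H) = 0.945.
P(E) = 0.084·0.018 + 0.945·0.982 = 0.0015120 + 0.92799 = 0.92950.
By Bayes' theorem, P(H|E) = 0.0015120 / 0.92950 = 0.002.

P(H | E) ≈ 0.002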